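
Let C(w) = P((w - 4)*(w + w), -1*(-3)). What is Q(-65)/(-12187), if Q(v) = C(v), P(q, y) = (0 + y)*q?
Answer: -26910/12187 ≈ -2.2081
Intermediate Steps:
P(q, y) = q*y (P(q, y) = y*q = q*y)
C(w) = 6*w*(-4 + w) (C(w) = ((w - 4)*(w + w))*(-1*(-3)) = ((-4 + w)*(2*w))*3 = (2*w*(-4 + w))*3 = 6*w*(-4 + w))
Q(v) = 6*v*(-4 + v)
Q(-65)/(-12187) = (6*(-65)*(-4 - 65))/(-12187) = (6*(-65)*(-69))*(-1/12187) = 26910*(-1/12187) = -26910/12187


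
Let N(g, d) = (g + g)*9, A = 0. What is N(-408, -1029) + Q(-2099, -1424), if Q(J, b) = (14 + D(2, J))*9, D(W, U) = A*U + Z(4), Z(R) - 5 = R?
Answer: -7137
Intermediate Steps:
N(g, d) = 18*g (N(g, d) = (2*g)*9 = 18*g)
Z(R) = 5 + R
D(W, U) = 9 (D(W, U) = 0*U + (5 + 4) = 0 + 9 = 9)
Q(J, b) = 207 (Q(J, b) = (14 + 9)*9 = 23*9 = 207)
N(-408, -1029) + Q(-2099, -1424) = 18*(-408) + 207 = -7344 + 207 = -7137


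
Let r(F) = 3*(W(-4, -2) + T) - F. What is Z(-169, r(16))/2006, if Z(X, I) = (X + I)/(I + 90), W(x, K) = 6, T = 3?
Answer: -79/101303 ≈ -0.00077984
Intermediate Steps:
r(F) = 27 - F (r(F) = 3*(6 + 3) - F = 3*9 - F = 27 - F)
Z(X, I) = (I + X)/(90 + I)
Z(-169, r(16))/2006 = (((27 - 1*16) - 169)/(90 + (27 - 1*16)))/2006 = (((27 - 16) - 169)/(90 + (27 - 16)))*(1/2006) = ((11 - 169)/(90 + 11))*(1/2006) = (-158/101)*(1/2006) = ((1/101)*(-158))*(1/2006) = -158/101*1/2006 = -79/101303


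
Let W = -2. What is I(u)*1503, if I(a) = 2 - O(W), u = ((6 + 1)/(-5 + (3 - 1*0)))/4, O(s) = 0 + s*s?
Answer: -3006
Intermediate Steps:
O(s) = s**2 (O(s) = 0 + s**2 = s**2)
u = -7/8 (u = (7/(-5 + (3 + 0)))*(1/4) = (7/(-5 + 3))*(1/4) = (7/(-2))*(1/4) = (7*(-1/2))*(1/4) = -7/2*1/4 = -7/8 ≈ -0.87500)
I(a) = -2 (I(a) = 2 - 1*(-2)**2 = 2 - 1*4 = 2 - 4 = -2)
I(u)*1503 = -2*1503 = -3006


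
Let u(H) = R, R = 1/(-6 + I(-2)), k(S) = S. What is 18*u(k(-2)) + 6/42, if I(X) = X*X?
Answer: -62/7 ≈ -8.8571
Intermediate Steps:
I(X) = X²
R = -½ (R = 1/(-6 + (-2)²) = 1/(-6 + 4) = 1/(-2) = -½ ≈ -0.50000)
u(H) = -½
18*u(k(-2)) + 6/42 = 18*(-½) + 6/42 = -9 + 6*(1/42) = -9 + ⅐ = -62/7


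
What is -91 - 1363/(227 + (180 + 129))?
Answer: -50139/536 ≈ -93.543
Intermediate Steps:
-91 - 1363/(227 + (180 + 129)) = -91 - 1363/(227 + 309) = -91 - 1363/536 = -50139/536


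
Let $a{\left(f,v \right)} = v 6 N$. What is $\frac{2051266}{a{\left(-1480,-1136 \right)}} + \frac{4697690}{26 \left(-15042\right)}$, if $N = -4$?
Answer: $\frac{9363276421}{148093504} \approx 63.225$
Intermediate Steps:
$a{\left(f,v \right)} = - 24 v$ ($a{\left(f,v \right)} = v 6 \left(-4\right) = 6 v \left(-4\right) = - 24 v$)
$\frac{2051266}{a{\left(-1480,-1136 \right)}} + \frac{4697690}{26 \left(-15042\right)} = \frac{2051266}{\left(-24\right) \left(-1136\right)} + \frac{4697690}{26 \left(-15042\right)} = \frac{2051266}{27264} + \frac{4697690}{-391092} = 2051266 \cdot \frac{1}{27264} + 4697690 \left(- \frac{1}{391092}\right) = \frac{1025633}{13632} - \frac{2348845}{195546} = \frac{9363276421}{148093504}$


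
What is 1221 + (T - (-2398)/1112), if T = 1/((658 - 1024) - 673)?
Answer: 706597369/577684 ≈ 1223.2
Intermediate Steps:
T = -1/1039 (T = 1/(-366 - 673) = 1/(-1039) = -1/1039 ≈ -0.00096246)
1221 + (T - (-2398)/1112) = 1221 + (-1/1039 - (-2398)/1112) = 1221 + (-1/1039 - 1*(-1199/556)) = 1221 + (-1/1039 + 1199/556) = 1221 + 1245205/577684 = 706597369/577684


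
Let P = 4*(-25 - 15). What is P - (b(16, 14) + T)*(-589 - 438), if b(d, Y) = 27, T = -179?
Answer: -156264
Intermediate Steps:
P = -160 (P = 4*(-40) = -160)
P - (b(16, 14) + T)*(-589 - 438) = -160 - (27 - 179)*(-589 - 438) = -160 - (-152)*(-1027) = -160 - 1*156104 = -160 - 156104 = -156264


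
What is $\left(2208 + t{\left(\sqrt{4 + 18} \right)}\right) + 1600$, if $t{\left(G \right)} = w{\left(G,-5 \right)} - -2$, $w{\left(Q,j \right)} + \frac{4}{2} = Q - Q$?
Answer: $3808$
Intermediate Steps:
$w{\left(Q,j \right)} = -2$ ($w{\left(Q,j \right)} = -2 + \left(Q - Q\right) = -2 + 0 = -2$)
$t{\left(G \right)} = 0$ ($t{\left(G \right)} = -2 - -2 = -2 + 2 = 0$)
$\left(2208 + t{\left(\sqrt{4 + 18} \right)}\right) + 1600 = \left(2208 + 0\right) + 1600 = 2208 + 1600 = 3808$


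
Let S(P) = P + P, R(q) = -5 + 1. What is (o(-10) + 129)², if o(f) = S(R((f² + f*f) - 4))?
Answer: 14641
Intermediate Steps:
R(q) = -4
S(P) = 2*P
o(f) = -8 (o(f) = 2*(-4) = -8)
(o(-10) + 129)² = (-8 + 129)² = 121² = 14641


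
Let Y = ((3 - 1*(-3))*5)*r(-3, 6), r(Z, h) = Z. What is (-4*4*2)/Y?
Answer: 16/45 ≈ 0.35556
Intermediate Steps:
Y = -90 (Y = ((3 - 1*(-3))*5)*(-3) = ((3 + 3)*5)*(-3) = (6*5)*(-3) = 30*(-3) = -90)
(-4*4*2)/Y = (-4*4*2)/(-90) = -16*2*(-1/90) = -32*(-1/90) = 16/45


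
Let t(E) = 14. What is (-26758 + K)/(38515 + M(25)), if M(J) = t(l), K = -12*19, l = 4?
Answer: -26986/38529 ≈ -0.70041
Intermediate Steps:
K = -228
M(J) = 14
(-26758 + K)/(38515 + M(25)) = (-26758 - 228)/(38515 + 14) = -26986/38529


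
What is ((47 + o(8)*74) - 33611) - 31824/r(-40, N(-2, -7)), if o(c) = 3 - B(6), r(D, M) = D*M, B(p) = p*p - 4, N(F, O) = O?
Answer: -1253828/35 ≈ -35824.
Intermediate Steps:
B(p) = -4 + p² (B(p) = p² - 4 = -4 + p²)
o(c) = -29 (o(c) = 3 - (-4 + 6²) = 3 - (-4 + 36) = 3 - 1*32 = 3 - 32 = -29)
((47 + o(8)*74) - 33611) - 31824/r(-40, N(-2, -7)) = ((47 - 29*74) - 33611) - 31824/((-40*(-7))) = ((47 - 2146) - 33611) - 31824/280 = (-2099 - 33611) - 31824*1/280 = -35710 - 3978/35 = -1253828/35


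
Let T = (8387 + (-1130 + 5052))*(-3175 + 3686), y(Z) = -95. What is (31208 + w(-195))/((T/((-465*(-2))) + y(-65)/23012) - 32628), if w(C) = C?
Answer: -110619029180/92255663507 ≈ -1.1990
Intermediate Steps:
T = 6289899 (T = (8387 + 3922)*511 = 12309*511 = 6289899)
(31208 + w(-195))/((T/((-465*(-2))) + y(-65)/23012) - 32628) = (31208 - 195)/((6289899/((-465*(-2))) - 95/23012) - 32628) = 31013/((6289899/930 - 95*1/23012) - 32628) = 31013/((6289899*(1/930) - 95/23012) - 32628) = 31013/((2096633/310 - 95/23012) - 32628) = 31013/(24123844573/3566860 - 32628) = 31013/(-92255663507/3566860) = 31013*(-3566860/92255663507) = -110619029180/92255663507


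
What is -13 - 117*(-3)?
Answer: 338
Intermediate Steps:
-13 - 117*(-3) = -13 + 351 = 338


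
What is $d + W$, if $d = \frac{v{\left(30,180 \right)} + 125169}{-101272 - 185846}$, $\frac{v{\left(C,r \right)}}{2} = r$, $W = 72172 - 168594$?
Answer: $- \frac{9228205775}{95706} \approx -96422.0$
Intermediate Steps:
$W = -96422$
$v{\left(C,r \right)} = 2 r$
$d = - \frac{41843}{95706}$ ($d = \frac{2 \cdot 180 + 125169}{-101272 - 185846} = \frac{360 + 125169}{-287118} = 125529 \left(- \frac{1}{287118}\right) = - \frac{41843}{95706} \approx -0.4372$)
$d + W = - \frac{41843}{95706} - 96422 = - \frac{9228205775}{95706}$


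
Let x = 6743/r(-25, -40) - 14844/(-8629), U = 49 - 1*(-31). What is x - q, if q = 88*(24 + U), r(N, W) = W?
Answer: -3216495907/345160 ≈ -9318.9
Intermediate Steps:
U = 80 (U = 49 + 31 = 80)
x = -57591587/345160 (x = 6743/(-40) - 14844/(-8629) = 6743*(-1/40) - 14844*(-1/8629) = -6743/40 + 14844/8629 = -57591587/345160 ≈ -166.85)
q = 9152 (q = 88*(24 + 80) = 88*104 = 9152)
x - q = -57591587/345160 - 1*9152 = -57591587/345160 - 9152 = -3216495907/345160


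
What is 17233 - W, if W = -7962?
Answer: 25195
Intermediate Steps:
17233 - W = 17233 - 1*(-7962) = 17233 + 7962 = 25195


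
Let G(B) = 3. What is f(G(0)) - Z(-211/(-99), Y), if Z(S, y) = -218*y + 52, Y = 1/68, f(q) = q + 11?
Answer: -1183/34 ≈ -34.794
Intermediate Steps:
f(q) = 11 + q
Y = 1/68 ≈ 0.014706
Z(S, y) = 52 - 218*y
f(G(0)) - Z(-211/(-99), Y) = (11 + 3) - (52 - 218*1/68) = 14 - (52 - 109/34) = 14 - 1*1659/34 = 14 - 1659/34 = -1183/34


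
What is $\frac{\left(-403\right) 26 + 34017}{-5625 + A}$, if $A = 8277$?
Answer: $\frac{23539}{2652} \approx 8.8759$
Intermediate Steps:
$\frac{\left(-403\right) 26 + 34017}{-5625 + A} = \frac{\left(-403\right) 26 + 34017}{-5625 + 8277} = \frac{-10478 + 34017}{2652} = 23539 \cdot \frac{1}{2652} = \frac{23539}{2652}$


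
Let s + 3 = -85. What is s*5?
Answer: -440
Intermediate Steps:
s = -88 (s = -3 - 85 = -88)
s*5 = -88*5 = -440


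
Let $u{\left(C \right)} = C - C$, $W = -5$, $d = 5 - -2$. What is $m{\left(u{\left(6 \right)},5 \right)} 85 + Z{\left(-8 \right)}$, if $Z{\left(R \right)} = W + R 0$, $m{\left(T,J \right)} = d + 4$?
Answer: $930$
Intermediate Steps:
$d = 7$ ($d = 5 + 2 = 7$)
$u{\left(C \right)} = 0$
$m{\left(T,J \right)} = 11$ ($m{\left(T,J \right)} = 7 + 4 = 11$)
$Z{\left(R \right)} = -5$ ($Z{\left(R \right)} = -5 + R 0 = -5 + 0 = -5$)
$m{\left(u{\left(6 \right)},5 \right)} 85 + Z{\left(-8 \right)} = 11 \cdot 85 - 5 = 935 - 5 = 930$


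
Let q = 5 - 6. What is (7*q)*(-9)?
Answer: 63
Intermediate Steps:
q = -1 (q = 5 - 1*6 = 5 - 6 = -1)
(7*q)*(-9) = (7*(-1))*(-9) = -7*(-9) = 63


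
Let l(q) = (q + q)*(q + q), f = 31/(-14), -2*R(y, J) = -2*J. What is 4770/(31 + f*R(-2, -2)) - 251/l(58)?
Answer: 56154199/417136 ≈ 134.62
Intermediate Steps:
R(y, J) = J (R(y, J) = -(-1)*J = J)
f = -31/14 (f = 31*(-1/14) = -31/14 ≈ -2.2143)
l(q) = 4*q² (l(q) = (2*q)*(2*q) = 4*q²)
4770/(31 + f*R(-2, -2)) - 251/l(58) = 4770/(31 - 31/14*(-2)) - 251/(4*58²) = 4770/(31 + 31/7) - 251/(4*3364) = 4770/(248/7) - 251/13456 = 4770*(7/248) - 251*1/13456 = 16695/124 - 251/13456 = 56154199/417136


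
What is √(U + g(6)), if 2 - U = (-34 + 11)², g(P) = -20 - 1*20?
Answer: 9*I*√7 ≈ 23.812*I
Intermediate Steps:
g(P) = -40 (g(P) = -20 - 20 = -40)
U = -527 (U = 2 - (-34 + 11)² = 2 - 1*(-23)² = 2 - 1*529 = 2 - 529 = -527)
√(U + g(6)) = √(-527 - 40) = √(-567) = 9*I*√7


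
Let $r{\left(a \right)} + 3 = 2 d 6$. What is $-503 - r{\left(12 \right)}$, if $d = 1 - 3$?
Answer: $-476$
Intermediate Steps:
$d = -2$
$r{\left(a \right)} = -27$ ($r{\left(a \right)} = -3 + 2 \left(-2\right) 6 = -3 - 24 = -27$)
$-503 - r{\left(12 \right)} = -503 - -27 = -503 + 27 = -476$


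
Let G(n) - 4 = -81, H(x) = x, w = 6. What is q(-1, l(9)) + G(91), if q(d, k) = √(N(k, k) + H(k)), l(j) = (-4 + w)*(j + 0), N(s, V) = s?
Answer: -71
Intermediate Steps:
l(j) = 2*j (l(j) = (-4 + 6)*(j + 0) = 2*j)
q(d, k) = √2*√k (q(d, k) = √(k + k) = √(2*k) = √2*√k)
G(n) = -77 (G(n) = 4 - 81 = -77)
q(-1, l(9)) + G(91) = √2*√(2*9) - 77 = √2*√18 - 77 = √2*(3*√2) - 77 = 6 - 77 = -71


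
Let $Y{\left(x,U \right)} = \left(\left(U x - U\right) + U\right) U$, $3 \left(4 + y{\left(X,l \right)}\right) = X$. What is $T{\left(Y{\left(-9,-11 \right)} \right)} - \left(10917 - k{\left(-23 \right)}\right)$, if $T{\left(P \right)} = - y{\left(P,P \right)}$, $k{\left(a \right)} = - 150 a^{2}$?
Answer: $-89900$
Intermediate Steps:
$y{\left(X,l \right)} = -4 + \frac{X}{3}$
$Y{\left(x,U \right)} = x U^{2}$ ($Y{\left(x,U \right)} = \left(\left(- U + U x\right) + U\right) U = U x U = x U^{2}$)
$T{\left(P \right)} = 4 - \frac{P}{3}$ ($T{\left(P \right)} = - (-4 + \frac{P}{3}) = 4 - \frac{P}{3}$)
$T{\left(Y{\left(-9,-11 \right)} \right)} - \left(10917 - k{\left(-23 \right)}\right) = \left(4 - \frac{\left(-9\right) \left(-11\right)^{2}}{3}\right) - \left(10917 - - 150 \left(-23\right)^{2}\right) = \left(4 - \frac{\left(-9\right) 121}{3}\right) - \left(10917 - \left(-150\right) 529\right) = \left(4 - -363\right) - \left(10917 - -79350\right) = \left(4 + 363\right) - \left(10917 + 79350\right) = 367 - 90267 = -89900$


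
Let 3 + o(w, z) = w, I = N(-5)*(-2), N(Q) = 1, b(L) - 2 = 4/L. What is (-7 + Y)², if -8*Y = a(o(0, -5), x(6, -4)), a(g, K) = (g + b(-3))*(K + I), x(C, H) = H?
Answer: 1225/16 ≈ 76.563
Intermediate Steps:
b(L) = 2 + 4/L
I = -2 (I = 1*(-2) = -2)
o(w, z) = -3 + w
a(g, K) = (-2 + K)*(⅔ + g) (a(g, K) = (g + (2 + 4/(-3)))*(K - 2) = (g + (2 + 4*(-⅓)))*(-2 + K) = (g + (2 - 4/3))*(-2 + K) = (g + ⅔)*(-2 + K) = (⅔ + g)*(-2 + K) = (-2 + K)*(⅔ + g))
Y = -7/4 (Y = -(-4/3 - 2*(-3 + 0) + (⅔)*(-4) - 4*(-3 + 0))/8 = -(-4/3 - 2*(-3) - 8/3 - 4*(-3))/8 = -(-4/3 + 6 - 8/3 + 12)/8 = -⅛*14 = -7/4 ≈ -1.7500)
(-7 + Y)² = (-7 - 7/4)² = (-35/4)² = 1225/16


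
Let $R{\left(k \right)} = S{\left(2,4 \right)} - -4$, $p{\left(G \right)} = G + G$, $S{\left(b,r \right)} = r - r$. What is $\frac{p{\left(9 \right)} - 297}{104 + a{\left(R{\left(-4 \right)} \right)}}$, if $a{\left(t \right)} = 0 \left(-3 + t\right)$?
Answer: $- \frac{279}{104} \approx -2.6827$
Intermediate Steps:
$S{\left(b,r \right)} = 0$
$p{\left(G \right)} = 2 G$
$R{\left(k \right)} = 4$ ($R{\left(k \right)} = 0 - -4 = 0 + 4 = 4$)
$a{\left(t \right)} = 0$
$\frac{p{\left(9 \right)} - 297}{104 + a{\left(R{\left(-4 \right)} \right)}} = \frac{2 \cdot 9 - 297}{104 + 0} = \frac{18 - 297}{104} = \left(-279\right) \frac{1}{104} = - \frac{279}{104}$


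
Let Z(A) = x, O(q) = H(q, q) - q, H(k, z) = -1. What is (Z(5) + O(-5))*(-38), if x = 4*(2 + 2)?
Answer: -760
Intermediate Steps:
x = 16 (x = 4*4 = 16)
O(q) = -1 - q
Z(A) = 16
(Z(5) + O(-5))*(-38) = (16 + (-1 - 1*(-5)))*(-38) = (16 + (-1 + 5))*(-38) = (16 + 4)*(-38) = 20*(-38) = -760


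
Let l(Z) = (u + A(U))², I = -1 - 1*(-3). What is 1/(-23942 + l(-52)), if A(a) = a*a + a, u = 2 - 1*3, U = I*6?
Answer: 1/83 ≈ 0.012048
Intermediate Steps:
I = 2 (I = -1 + 3 = 2)
U = 12 (U = 2*6 = 12)
u = -1 (u = 2 - 3 = -1)
A(a) = a + a² (A(a) = a² + a = a + a²)
l(Z) = 24025 (l(Z) = (-1 + 12*(1 + 12))² = (-1 + 12*13)² = (-1 + 156)² = 155² = 24025)
1/(-23942 + l(-52)) = 1/(-23942 + 24025) = 1/83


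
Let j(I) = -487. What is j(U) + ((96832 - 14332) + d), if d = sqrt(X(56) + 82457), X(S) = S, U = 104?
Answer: 82013 + sqrt(82513) ≈ 82300.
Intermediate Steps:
d = sqrt(82513) (d = sqrt(56 + 82457) = sqrt(82513) ≈ 287.25)
j(U) + ((96832 - 14332) + d) = -487 + ((96832 - 14332) + sqrt(82513)) = -487 + (82500 + sqrt(82513)) = 82013 + sqrt(82513)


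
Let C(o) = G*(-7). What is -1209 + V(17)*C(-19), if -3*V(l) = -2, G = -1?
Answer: -3613/3 ≈ -1204.3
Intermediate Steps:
C(o) = 7 (C(o) = -1*(-7) = 7)
V(l) = ⅔ (V(l) = -⅓*(-2) = ⅔)
-1209 + V(17)*C(-19) = -1209 + (⅔)*7 = -1209 + 14/3 = -3613/3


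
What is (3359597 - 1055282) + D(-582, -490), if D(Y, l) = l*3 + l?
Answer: 2302355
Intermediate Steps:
D(Y, l) = 4*l (D(Y, l) = 3*l + l = 4*l)
(3359597 - 1055282) + D(-582, -490) = (3359597 - 1055282) + 4*(-490) = 2304315 - 1960 = 2302355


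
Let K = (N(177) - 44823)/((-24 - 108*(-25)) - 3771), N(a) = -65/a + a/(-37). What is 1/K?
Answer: 7171155/293579561 ≈ 0.024427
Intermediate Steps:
N(a) = -65/a - a/37 (N(a) = -65/a + a*(-1/37) = -65/a - a/37)
K = 293579561/7171155 (K = ((-65/177 - 1/37*177) - 44823)/((-24 - 108*(-25)) - 3771) = ((-65*1/177 - 177/37) - 44823)/((-24 + 2700) - 3771) = ((-65/177 - 177/37) - 44823)/(2676 - 3771) = (-33734/6549 - 44823)/(-1095) = -293579561/6549*(-1/1095) = 293579561/7171155 ≈ 40.939)
1/K = 1/(293579561/7171155) = 7171155/293579561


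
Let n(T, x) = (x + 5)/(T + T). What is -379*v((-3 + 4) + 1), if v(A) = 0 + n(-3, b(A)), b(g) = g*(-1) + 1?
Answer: 758/3 ≈ 252.67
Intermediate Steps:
b(g) = 1 - g (b(g) = -g + 1 = 1 - g)
n(T, x) = (5 + x)/(2*T) (n(T, x) = (5 + x)/((2*T)) = (5 + x)*(1/(2*T)) = (5 + x)/(2*T))
v(A) = -1 + A/6 (v(A) = 0 + (½)*(5 + (1 - A))/(-3) = 0 + (½)*(-⅓)*(6 - A) = 0 + (-1 + A/6) = -1 + A/6)
-379*v((-3 + 4) + 1) = -379*(-1 + ((-3 + 4) + 1)/6) = -379*(-1 + (1 + 1)/6) = -379*(-1 + (⅙)*2) = -379*(-1 + ⅓) = -379*(-⅔) = 758/3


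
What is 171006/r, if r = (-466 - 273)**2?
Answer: 171006/546121 ≈ 0.31313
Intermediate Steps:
r = 546121 (r = (-739)**2 = 546121)
171006/r = 171006/546121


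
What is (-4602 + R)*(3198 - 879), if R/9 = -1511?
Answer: -42208119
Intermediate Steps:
R = -13599 (R = 9*(-1511) = -13599)
(-4602 + R)*(3198 - 879) = (-4602 - 13599)*(3198 - 879) = -18201*2319 = -42208119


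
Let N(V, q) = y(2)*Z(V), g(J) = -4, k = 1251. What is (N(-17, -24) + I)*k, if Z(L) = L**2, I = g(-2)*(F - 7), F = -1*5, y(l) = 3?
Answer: 1144665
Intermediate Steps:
F = -5
I = 48 (I = -4*(-5 - 7) = -4*(-12) = 48)
N(V, q) = 3*V**2
(N(-17, -24) + I)*k = (3*(-17)**2 + 48)*1251 = (3*289 + 48)*1251 = (867 + 48)*1251 = 915*1251 = 1144665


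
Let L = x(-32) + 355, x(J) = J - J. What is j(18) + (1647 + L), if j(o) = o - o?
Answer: 2002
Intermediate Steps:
x(J) = 0
L = 355 (L = 0 + 355 = 355)
j(o) = 0
j(18) + (1647 + L) = 0 + (1647 + 355) = 0 + 2002 = 2002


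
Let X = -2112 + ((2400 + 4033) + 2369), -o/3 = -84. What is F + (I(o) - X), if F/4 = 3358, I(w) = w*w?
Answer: 70246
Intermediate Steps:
o = 252 (o = -3*(-84) = 252)
I(w) = w**2
X = 6690 (X = -2112 + (6433 + 2369) = -2112 + 8802 = 6690)
F = 13432 (F = 4*3358 = 13432)
F + (I(o) - X) = 13432 + (252**2 - 1*6690) = 13432 + (63504 - 6690) = 13432 + 56814 = 70246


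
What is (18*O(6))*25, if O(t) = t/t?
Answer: 450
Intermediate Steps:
O(t) = 1
(18*O(6))*25 = (18*1)*25 = 18*25 = 450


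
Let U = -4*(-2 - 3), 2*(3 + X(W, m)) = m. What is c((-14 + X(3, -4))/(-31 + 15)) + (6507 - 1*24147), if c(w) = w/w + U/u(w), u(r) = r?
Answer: -334821/19 ≈ -17622.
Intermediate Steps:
X(W, m) = -3 + m/2
U = 20 (U = -4*(-5) = 20)
c(w) = 1 + 20/w (c(w) = w/w + 20/w = 1 + 20/w)
c((-14 + X(3, -4))/(-31 + 15)) + (6507 - 1*24147) = (20 + (-14 + (-3 + (1/2)*(-4)))/(-31 + 15))/(((-14 + (-3 + (1/2)*(-4)))/(-31 + 15))) + (6507 - 1*24147) = (20 + (-14 + (-3 - 2))/(-16))/(((-14 + (-3 - 2))/(-16))) + (6507 - 24147) = (20 + (-14 - 5)*(-1/16))/(((-14 - 5)*(-1/16))) - 17640 = (20 - 19*(-1/16))/((-19*(-1/16))) - 17640 = (20 + 19/16)/(19/16) - 17640 = (16/19)*(339/16) - 17640 = 339/19 - 17640 = -334821/19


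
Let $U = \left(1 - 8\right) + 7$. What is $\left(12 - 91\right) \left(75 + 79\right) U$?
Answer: $0$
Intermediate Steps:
$U = 0$ ($U = -7 + 7 = 0$)
$\left(12 - 91\right) \left(75 + 79\right) U = \left(12 - 91\right) \left(75 + 79\right) 0 = \left(-79\right) 154 \cdot 0 = \left(-12166\right) 0 = 0$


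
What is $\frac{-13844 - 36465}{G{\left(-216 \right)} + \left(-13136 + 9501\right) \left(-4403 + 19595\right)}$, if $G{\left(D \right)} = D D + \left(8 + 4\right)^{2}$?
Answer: $\frac{50309}{55176120} \approx 0.00091179$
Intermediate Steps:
$G{\left(D \right)} = 144 + D^{2}$ ($G{\left(D \right)} = D^{2} + 12^{2} = D^{2} + 144 = 144 + D^{2}$)
$\frac{-13844 - 36465}{G{\left(-216 \right)} + \left(-13136 + 9501\right) \left(-4403 + 19595\right)} = \frac{-13844 - 36465}{\left(144 + \left(-216\right)^{2}\right) + \left(-13136 + 9501\right) \left(-4403 + 19595\right)} = - \frac{50309}{\left(144 + 46656\right) - 55222920} = - \frac{50309}{46800 - 55222920} = - \frac{50309}{-55176120} = \left(-50309\right) \left(- \frac{1}{55176120}\right) = \frac{50309}{55176120}$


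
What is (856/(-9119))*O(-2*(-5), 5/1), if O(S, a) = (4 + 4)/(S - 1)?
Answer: -6848/82071 ≈ -0.083440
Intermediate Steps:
O(S, a) = 8/(-1 + S)
(856/(-9119))*O(-2*(-5), 5/1) = (856/(-9119))*(8/(-1 - 2*(-5))) = (856*(-1/9119))*(8/(-1 + 10)) = -6848/(9119*9) = -856/9119*8/9 = -6848/82071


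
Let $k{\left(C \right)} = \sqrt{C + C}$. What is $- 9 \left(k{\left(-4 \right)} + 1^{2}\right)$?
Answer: $-9 - 18 i \sqrt{2} \approx -9.0 - 25.456 i$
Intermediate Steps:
$k{\left(C \right)} = \sqrt{2} \sqrt{C}$ ($k{\left(C \right)} = \sqrt{2 C} = \sqrt{2} \sqrt{C}$)
$- 9 \left(k{\left(-4 \right)} + 1^{2}\right) = - 9 \left(\sqrt{2} \sqrt{-4} + 1^{2}\right) = - 9 \left(\sqrt{2} \cdot 2 i + 1\right) = - 9 \left(2 i \sqrt{2} + 1\right) = - 9 \left(1 + 2 i \sqrt{2}\right) = -9 - 18 i \sqrt{2}$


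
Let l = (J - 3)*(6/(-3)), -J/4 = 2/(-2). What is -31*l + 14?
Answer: 76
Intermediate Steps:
J = 4 (J = -8/(-2) = -8*(-1)/2 = -4*(-1) = 4)
l = -2 (l = (4 - 3)*(6/(-3)) = 1*(6*(-⅓)) = 1*(-2) = -2)
-31*l + 14 = -31*(-2) + 14 = 62 + 14 = 76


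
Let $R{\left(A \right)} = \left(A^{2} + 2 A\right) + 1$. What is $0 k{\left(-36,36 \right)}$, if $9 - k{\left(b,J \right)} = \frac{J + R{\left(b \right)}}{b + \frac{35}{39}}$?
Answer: $0$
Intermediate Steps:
$R{\left(A \right)} = 1 + A^{2} + 2 A$
$k{\left(b,J \right)} = 9 - \frac{1 + J + b^{2} + 2 b}{\frac{35}{39} + b}$ ($k{\left(b,J \right)} = 9 - \frac{J + \left(1 + b^{2} + 2 b\right)}{b + \frac{35}{39}} = 9 - \frac{1 + J + b^{2} + 2 b}{b + 35 \cdot \frac{1}{39}} = 9 - \frac{1 + J + b^{2} + 2 b}{b + \frac{35}{39}} = 9 - \frac{1 + J + b^{2} + 2 b}{\frac{35}{39} + b}$)
$0 k{\left(-36,36 \right)} = 0 \frac{3 \left(92 - 468 - 13 \left(-36\right)^{2} + 91 \left(-36\right)\right)}{35 + 39 \left(-36\right)} = 0 \frac{3 \left(92 - 468 - 16848 - 3276\right)}{35 - 1404} = 0 \frac{3 \left(92 - 468 - 16848 - 3276\right)}{-1369} = 0 \cdot 3 \left(- \frac{1}{1369}\right) \left(-20500\right) = 0 \cdot \frac{61500}{1369} = 0$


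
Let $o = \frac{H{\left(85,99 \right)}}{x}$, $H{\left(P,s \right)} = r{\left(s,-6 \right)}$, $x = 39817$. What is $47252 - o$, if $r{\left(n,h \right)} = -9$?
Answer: $\frac{1881432893}{39817} \approx 47252.0$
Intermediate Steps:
$H{\left(P,s \right)} = -9$
$o = - \frac{9}{39817} \approx -0.00022603$
$47252 - o = 47252 - - \frac{9}{39817} = 47252 + \frac{9}{39817} = \frac{1881432893}{39817}$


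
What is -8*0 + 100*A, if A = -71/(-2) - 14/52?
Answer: 45800/13 ≈ 3523.1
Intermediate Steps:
A = 458/13 (A = -71*(-½) - 14*1/52 = 71/2 - 7/26 = 458/13 ≈ 35.231)
-8*0 + 100*A = -8*0 + 100*(458/13) = 0 + 45800/13 = 45800/13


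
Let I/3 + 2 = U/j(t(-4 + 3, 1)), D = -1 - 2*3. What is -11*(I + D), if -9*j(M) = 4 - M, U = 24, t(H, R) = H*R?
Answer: 7843/5 ≈ 1568.6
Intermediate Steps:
j(M) = -4/9 + M/9 (j(M) = -(4 - M)/9 = -4/9 + M/9)
D = -7 (D = -1 - 6 = -7)
I = -678/5 (I = -6 + 3*(24/(-4/9 + ((-4 + 3)*1)/9)) = -6 + 3*(24/(-4/9 + (-1*1)/9)) = -6 + 3*(24/(-4/9 + (1/9)*(-1))) = -6 + 3*(24/(-4/9 - 1/9)) = -6 + 3*(24/(-5/9)) = -6 + 3*(24*(-9/5)) = -6 + 3*(-216/5) = -6 - 648/5 = -678/5 ≈ -135.60)
-11*(I + D) = -11*(-678/5 - 7) = -11*(-713/5) = 7843/5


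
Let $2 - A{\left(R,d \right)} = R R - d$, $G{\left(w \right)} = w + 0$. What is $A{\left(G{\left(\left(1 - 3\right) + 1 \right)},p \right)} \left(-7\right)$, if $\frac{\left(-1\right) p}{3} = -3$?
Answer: $-70$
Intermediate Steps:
$p = 9$ ($p = \left(-3\right) \left(-3\right) = 9$)
$G{\left(w \right)} = w$
$A{\left(R,d \right)} = 2 + d - R^{2}$ ($A{\left(R,d \right)} = 2 - \left(R R - d\right) = 2 - \left(R^{2} - d\right) = 2 + d - R^{2}$)
$A{\left(G{\left(\left(1 - 3\right) + 1 \right)},p \right)} \left(-7\right) = \left(2 + 9 - \left(\left(1 - 3\right) + 1\right)^{2}\right) \left(-7\right) = \left(2 + 9 - \left(-2 + 1\right)^{2}\right) \left(-7\right) = \left(2 + 9 - \left(-1\right)^{2}\right) \left(-7\right) = \left(2 + 9 - 1\right) \left(-7\right) = 10 \left(-7\right) = -70$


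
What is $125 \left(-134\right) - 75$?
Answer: $-16825$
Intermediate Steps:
$125 \left(-134\right) - 75 = -16750 - 75 = -16825$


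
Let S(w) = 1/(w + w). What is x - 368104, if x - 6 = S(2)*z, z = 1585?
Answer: -1470807/4 ≈ -3.6770e+5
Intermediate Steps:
S(w) = 1/(2*w)
x = 1609/4 (x = 6 + ((½)/2)*1585 = 6 + ((½)*(½))*1585 = 6 + (¼)*1585 = 6 + 1585/4 = 1609/4 ≈ 402.25)
x - 368104 = 1609/4 - 368104 = -1470807/4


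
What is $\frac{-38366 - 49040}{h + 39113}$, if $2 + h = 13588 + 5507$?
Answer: $- \frac{43703}{29103} \approx -1.5017$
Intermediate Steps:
$h = 19093$ ($h = -2 + \left(13588 + 5507\right) = -2 + 19095 = 19093$)
$\frac{-38366 - 49040}{h + 39113} = \frac{-38366 - 49040}{19093 + 39113} = - \frac{87406}{58206} = \left(-87406\right) \frac{1}{58206} = - \frac{43703}{29103}$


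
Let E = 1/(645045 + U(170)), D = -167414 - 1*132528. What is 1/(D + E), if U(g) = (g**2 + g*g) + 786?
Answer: -703631/211048489401 ≈ -3.3340e-6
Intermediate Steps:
D = -299942 (D = -167414 - 132528 = -299942)
U(g) = 786 + 2*g**2 (U(g) = (g**2 + g**2) + 786 = 2*g**2 + 786 = 786 + 2*g**2)
E = 1/703631 (E = 1/(645045 + (786 + 2*170**2)) = 1/(645045 + (786 + 2*28900)) = 1/(645045 + (786 + 57800)) = 1/(645045 + 58586) = 1/703631 ≈ 1.4212e-6)
1/(D + E) = 1/(-299942 + 1/703631) = 1/(-211048489401/703631) = -703631/211048489401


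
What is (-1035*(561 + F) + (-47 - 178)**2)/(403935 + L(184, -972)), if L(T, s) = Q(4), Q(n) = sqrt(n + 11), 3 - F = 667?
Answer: 2117023335/5438782807 - 5241*sqrt(15)/5438782807 ≈ 0.38924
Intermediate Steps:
F = -664 (F = 3 - 1*667 = 3 - 667 = -664)
Q(n) = sqrt(11 + n)
L(T, s) = sqrt(15) (L(T, s) = sqrt(11 + 4) = sqrt(15))
(-1035*(561 + F) + (-47 - 178)**2)/(403935 + L(184, -972)) = (-1035*(561 - 664) + (-47 - 178)**2)/(403935 + sqrt(15)) = (-1035*(-103) + (-225)**2)/(403935 + sqrt(15)) = (106605 + 50625)/(403935 + sqrt(15)) = 157230/(403935 + sqrt(15))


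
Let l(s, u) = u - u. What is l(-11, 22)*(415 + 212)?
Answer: 0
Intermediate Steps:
l(s, u) = 0
l(-11, 22)*(415 + 212) = 0*(415 + 212) = 0*627 = 0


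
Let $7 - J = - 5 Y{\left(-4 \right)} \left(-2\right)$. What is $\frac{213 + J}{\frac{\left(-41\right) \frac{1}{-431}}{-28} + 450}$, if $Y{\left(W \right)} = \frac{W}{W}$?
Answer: $\frac{2534280}{5430559} \approx 0.46667$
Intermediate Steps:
$Y{\left(W \right)} = 1$
$J = -3$ ($J = 7 - \left(-5\right) 1 \left(-2\right) = 7 - \left(-5\right) \left(-2\right) = 7 - 10 = -3$)
$\frac{213 + J}{\frac{\left(-41\right) \frac{1}{-431}}{-28} + 450} = \frac{213 - 3}{\frac{\left(-41\right) \frac{1}{-431}}{-28} + 450} = \frac{210}{\left(-41\right) \left(- \frac{1}{431}\right) \left(- \frac{1}{28}\right) + 450} = \frac{210}{\frac{41}{431} \left(- \frac{1}{28}\right) + 450} = \frac{210}{- \frac{41}{12068} + 450} = \frac{210}{\frac{5430559}{12068}} = 210 \cdot \frac{12068}{5430559} = \frac{2534280}{5430559}$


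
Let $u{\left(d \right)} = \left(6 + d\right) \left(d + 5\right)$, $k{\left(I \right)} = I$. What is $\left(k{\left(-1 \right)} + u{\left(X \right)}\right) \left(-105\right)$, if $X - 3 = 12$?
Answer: $-43995$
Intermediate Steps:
$X = 15$ ($X = 3 + 12 = 15$)
$u{\left(d \right)} = \left(5 + d\right) \left(6 + d\right)$ ($u{\left(d \right)} = \left(6 + d\right) \left(5 + d\right) = \left(5 + d\right) \left(6 + d\right)$)
$\left(k{\left(-1 \right)} + u{\left(X \right)}\right) \left(-105\right) = \left(-1 + \left(30 + 15^{2} + 11 \cdot 15\right)\right) \left(-105\right) = \left(-1 + \left(30 + 225 + 165\right)\right) \left(-105\right) = \left(-1 + 420\right) \left(-105\right) = 419 \left(-105\right) = -43995$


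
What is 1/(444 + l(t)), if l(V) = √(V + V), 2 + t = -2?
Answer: 111/49286 - I*√2/98572 ≈ 0.0022522 - 1.4347e-5*I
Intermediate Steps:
t = -4 (t = -2 - 2 = -4)
l(V) = √2*√V (l(V) = √(2*V) = √2*√V)
1/(444 + l(t)) = 1/(444 + √2*√(-4)) = 1/(444 + √2*(2*I)) = 1/(444 + 2*I*√2)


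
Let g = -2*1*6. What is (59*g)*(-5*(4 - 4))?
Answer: 0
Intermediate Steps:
g = -12 (g = -2*6 = -12)
(59*g)*(-5*(4 - 4)) = (59*(-12))*(-5*(4 - 4)) = -(-3540)*0 = -708*0 = 0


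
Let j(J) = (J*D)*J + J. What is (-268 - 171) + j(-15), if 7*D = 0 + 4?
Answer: -2278/7 ≈ -325.43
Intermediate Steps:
D = 4/7 (D = (0 + 4)/7 = (1/7)*4 = 4/7 ≈ 0.57143)
j(J) = J + 4*J**2/7 (j(J) = (J*(4/7))*J + J = (4*J/7)*J + J = 4*J**2/7 + J = J + 4*J**2/7)
(-268 - 171) + j(-15) = (-268 - 171) + (1/7)*(-15)*(7 + 4*(-15)) = -439 + (1/7)*(-15)*(7 - 60) = -439 + (1/7)*(-15)*(-53) = -439 + 795/7 = -2278/7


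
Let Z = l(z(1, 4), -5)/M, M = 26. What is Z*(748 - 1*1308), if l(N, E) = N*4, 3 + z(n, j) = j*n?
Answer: -1120/13 ≈ -86.154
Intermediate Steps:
z(n, j) = -3 + j*n
l(N, E) = 4*N
Z = 2/13 (Z = (4*(-3 + 4*1))/26 = (4*(-3 + 4))*(1/26) = (4*1)*(1/26) = 4*(1/26) = 2/13 ≈ 0.15385)
Z*(748 - 1*1308) = 2*(748 - 1*1308)/13 = 2*(748 - 1308)/13 = (2/13)*(-560) = -1120/13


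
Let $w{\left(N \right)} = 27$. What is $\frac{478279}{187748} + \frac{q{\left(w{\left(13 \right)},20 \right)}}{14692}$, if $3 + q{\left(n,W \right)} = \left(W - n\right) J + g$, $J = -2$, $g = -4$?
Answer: $\frac{878523663}{344799202} \approx 2.5479$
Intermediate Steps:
$q{\left(n,W \right)} = -7 - 2 W + 2 n$ ($q{\left(n,W \right)} = -3 + \left(\left(W - n\right) \left(-2\right) - 4\right) = -3 - \left(4 - 2 n + 2 W\right) = -7 - 2 W + 2 n$)
$\frac{478279}{187748} + \frac{q{\left(w{\left(13 \right)},20 \right)}}{14692} = \frac{478279}{187748} + \frac{-7 - 40 + 2 \cdot 27}{14692} = 478279 \cdot \frac{1}{187748} + \left(-7 - 40 + 54\right) \frac{1}{14692} = \frac{478279}{187748} + 7 \cdot \frac{1}{14692} = \frac{478279}{187748} + \frac{7}{14692} = \frac{878523663}{344799202}$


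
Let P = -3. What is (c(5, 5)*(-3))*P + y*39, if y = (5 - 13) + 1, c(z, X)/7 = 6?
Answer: 105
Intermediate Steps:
c(z, X) = 42 (c(z, X) = 7*6 = 42)
y = -7 (y = -8 + 1 = -7)
(c(5, 5)*(-3))*P + y*39 = (42*(-3))*(-3) - 7*39 = -126*(-3) - 273 = 378 - 273 = 105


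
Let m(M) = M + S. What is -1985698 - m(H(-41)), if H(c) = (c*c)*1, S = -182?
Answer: -1987197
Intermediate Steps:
H(c) = c² (H(c) = c²*1 = c²)
m(M) = -182 + M (m(M) = M - 182 = -182 + M)
-1985698 - m(H(-41)) = -1985698 - (-182 + (-41)²) = -1985698 - (-182 + 1681) = -1985698 - 1*1499 = -1985698 - 1499 = -1987197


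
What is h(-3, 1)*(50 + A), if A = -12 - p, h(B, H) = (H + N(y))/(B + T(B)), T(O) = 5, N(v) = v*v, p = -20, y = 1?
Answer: 58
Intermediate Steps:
N(v) = v²
h(B, H) = (1 + H)/(5 + B) (h(B, H) = (H + 1²)/(B + 5) = (H + 1)/(5 + B) = (1 + H)/(5 + B))
A = 8 (A = -12 - 1*(-20) = -12 + 20 = 8)
h(-3, 1)*(50 + A) = ((1 + 1)/(5 - 3))*(50 + 8) = (2/2)*58 = ((½)*2)*58 = 1*58 = 58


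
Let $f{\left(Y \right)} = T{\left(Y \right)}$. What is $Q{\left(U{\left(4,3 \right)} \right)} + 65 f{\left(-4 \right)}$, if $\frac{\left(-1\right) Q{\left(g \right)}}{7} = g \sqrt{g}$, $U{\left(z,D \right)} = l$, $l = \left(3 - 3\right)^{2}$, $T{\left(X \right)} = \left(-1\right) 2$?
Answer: $-130$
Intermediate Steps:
$T{\left(X \right)} = -2$
$f{\left(Y \right)} = -2$
$l = 0$ ($l = 0^{2} = 0$)
$U{\left(z,D \right)} = 0$
$Q{\left(g \right)} = - 7 g^{\frac{3}{2}}$ ($Q{\left(g \right)} = - 7 g \sqrt{g} = - 7 g^{\frac{3}{2}}$)
$Q{\left(U{\left(4,3 \right)} \right)} + 65 f{\left(-4 \right)} = - 7 \cdot 0^{\frac{3}{2}} + 65 \left(-2\right) = \left(-7\right) 0 - 130 = 0 - 130 = -130$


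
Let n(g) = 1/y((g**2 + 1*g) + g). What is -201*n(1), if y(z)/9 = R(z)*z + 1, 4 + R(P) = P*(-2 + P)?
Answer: 67/6 ≈ 11.167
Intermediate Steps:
R(P) = -4 + P*(-2 + P)
y(z) = 9 + 9*z*(-4 + z**2 - 2*z) (y(z) = 9*((-4 + z**2 - 2*z)*z + 1) = 9*(z*(-4 + z**2 - 2*z) + 1) = 9*(1 + z*(-4 + z**2 - 2*z)) = 9 + 9*z*(-4 + z**2 - 2*z))
n(g) = 1/(9 - 9*(g**2 + 2*g)*(4 - (g**2 + 2*g)**2 + 2*g**2 + 4*g)) (n(g) = 1/(9 - 9*((g**2 + 1*g) + g)*(4 - ((g**2 + 1*g) + g)**2 + 2*((g**2 + 1*g) + g))) = 1/(9 - 9*((g**2 + g) + g)*(4 - ((g**2 + g) + g)**2 + 2*((g**2 + g) + g))) = 1/(9 - 9*((g + g**2) + g)*(4 - ((g + g**2) + g)**2 + 2*((g + g**2) + g))) = 1/(9 - 9*(g**2 + 2*g)*(4 - (g**2 + 2*g)**2 + 2*(g**2 + 2*g))) = 1/(9 - 9*(g**2 + 2*g)*(4 - (g**2 + 2*g)**2 + (2*g**2 + 4*g))) = 1/(9 - 9*(g**2 + 2*g)*(4 - (g**2 + 2*g)**2 + 2*g**2 + 4*g)))
-201*n(1) = -67/(3*(1 + 1**6 - 12*1**2 - 8*1 + 6*1**5 + 10*1**4)) = -67/(3*(1 + 1 - 12*1 - 8 + 6*1 + 10*1)) = -67/(3*(1 + 1 - 12 - 8 + 6 + 10)) = -67/(3*(-2)) = -67*(-1)/(3*2) = -201*(-1/18) = 67/6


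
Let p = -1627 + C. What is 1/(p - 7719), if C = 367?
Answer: -1/8979 ≈ -0.00011137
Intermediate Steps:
p = -1260 (p = -1627 + 367 = -1260)
1/(p - 7719) = 1/(-1260 - 7719) = 1/(-8979) = -1/8979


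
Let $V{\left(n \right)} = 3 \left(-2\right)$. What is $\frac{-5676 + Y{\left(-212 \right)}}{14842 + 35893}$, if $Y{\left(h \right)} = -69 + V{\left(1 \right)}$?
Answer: $- \frac{5751}{50735} \approx -0.11335$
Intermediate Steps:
$V{\left(n \right)} = -6$
$Y{\left(h \right)} = -75$ ($Y{\left(h \right)} = -69 - 6 = -75$)
$\frac{-5676 + Y{\left(-212 \right)}}{14842 + 35893} = \frac{-5676 - 75}{14842 + 35893} = - \frac{5751}{50735}$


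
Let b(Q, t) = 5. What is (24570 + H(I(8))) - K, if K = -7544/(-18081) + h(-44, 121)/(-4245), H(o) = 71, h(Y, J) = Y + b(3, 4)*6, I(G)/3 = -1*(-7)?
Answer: 15376091197/624015 ≈ 24641.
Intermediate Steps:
I(G) = 21 (I(G) = 3*(-1*(-7)) = 3*7 = 21)
h(Y, J) = 30 + Y (h(Y, J) = Y + 5*6 = Y + 30 = 30 + Y)
K = 262418/624015 (K = -7544/(-18081) + (30 - 44)/(-4245) = -7544*(-1/18081) - 14*(-1/4245) = 184/441 + 14/4245 = 262418/624015 ≈ 0.42053)
(24570 + H(I(8))) - K = (24570 + 71) - 1*262418/624015 = 24641 - 262418/624015 = 15376091197/624015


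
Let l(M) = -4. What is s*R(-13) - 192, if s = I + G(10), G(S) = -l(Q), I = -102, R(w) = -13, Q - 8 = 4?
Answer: 1082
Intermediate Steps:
Q = 12 (Q = 8 + 4 = 12)
G(S) = 4 (G(S) = -1*(-4) = 4)
s = -98 (s = -102 + 4 = -98)
s*R(-13) - 192 = -98*(-13) - 192 = 1274 - 192 = 1082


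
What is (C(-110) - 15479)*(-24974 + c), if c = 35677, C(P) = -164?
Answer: -167427029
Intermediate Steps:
(C(-110) - 15479)*(-24974 + c) = (-164 - 15479)*(-24974 + 35677) = -15643*10703 = -167427029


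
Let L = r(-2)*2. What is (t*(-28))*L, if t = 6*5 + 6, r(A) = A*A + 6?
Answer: -20160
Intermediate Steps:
r(A) = 6 + A**2 (r(A) = A**2 + 6 = 6 + A**2)
t = 36 (t = 30 + 6 = 36)
L = 20 (L = (6 + (-2)**2)*2 = (6 + 4)*2 = 10*2 = 20)
(t*(-28))*L = (36*(-28))*20 = -1008*20 = -20160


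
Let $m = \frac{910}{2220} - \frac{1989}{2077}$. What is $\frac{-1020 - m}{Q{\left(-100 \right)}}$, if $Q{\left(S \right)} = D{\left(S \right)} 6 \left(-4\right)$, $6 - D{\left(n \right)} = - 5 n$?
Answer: $- \frac{470063329}{5466730464} \approx -0.085986$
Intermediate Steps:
$D{\left(n \right)} = 6 + 5 n$ ($D{\left(n \right)} = 6 - - 5 n = 6 + 5 n$)
$m = - \frac{252551}{461094}$ ($m = 910 \cdot \frac{1}{2220} - \frac{1989}{2077} = \frac{91}{222} - \frac{1989}{2077} = - \frac{252551}{461094} \approx -0.54772$)
$Q{\left(S \right)} = -144 - 120 S$ ($Q{\left(S \right)} = \left(6 + 5 S\right) 6 \left(-4\right) = \left(36 + 30 S\right) \left(-4\right) = -144 - 120 S$)
$\frac{-1020 - m}{Q{\left(-100 \right)}} = \frac{-1020 - - \frac{252551}{461094}}{-144 - -12000} = \frac{-1020 + \frac{252551}{461094}}{-144 + 12000} = - \frac{470063329}{461094 \cdot 11856} = \left(- \frac{470063329}{461094}\right) \frac{1}{11856} = - \frac{470063329}{5466730464}$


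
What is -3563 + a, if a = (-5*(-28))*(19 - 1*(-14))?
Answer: 1057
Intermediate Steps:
a = 4620 (a = 140*(19 + 14) = 140*33 = 4620)
-3563 + a = -3563 + 4620 = 1057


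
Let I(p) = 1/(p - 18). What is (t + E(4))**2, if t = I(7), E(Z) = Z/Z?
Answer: 100/121 ≈ 0.82645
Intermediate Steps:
E(Z) = 1
I(p) = 1/(-18 + p)
t = -1/11 (t = 1/(-18 + 7) = 1/(-11) = -1/11 ≈ -0.090909)
(t + E(4))**2 = (-1/11 + 1)**2 = (10/11)**2 = 100/121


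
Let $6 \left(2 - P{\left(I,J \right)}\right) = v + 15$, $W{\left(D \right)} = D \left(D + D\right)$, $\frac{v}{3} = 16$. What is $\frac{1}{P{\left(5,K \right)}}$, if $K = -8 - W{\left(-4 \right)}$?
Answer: $- \frac{2}{17} \approx -0.11765$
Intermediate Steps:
$v = 48$ ($v = 3 \cdot 16 = 48$)
$W{\left(D \right)} = 2 D^{2}$ ($W{\left(D \right)} = D 2 D = 2 D^{2}$)
$K = -40$ ($K = -8 - 2 \left(-4\right)^{2} = -8 - 2 \cdot 16 = -8 - 32 = -40$)
$P{\left(I,J \right)} = - \frac{17}{2}$ ($P{\left(I,J \right)} = 2 - \frac{48 + 15}{6} = 2 - \frac{21}{2} = - \frac{17}{2}$)
$\frac{1}{P{\left(5,K \right)}} = \frac{1}{- \frac{17}{2}} = - \frac{2}{17}$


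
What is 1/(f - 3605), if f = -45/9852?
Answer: -3284/11838835 ≈ -0.00027739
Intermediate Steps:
f = -15/3284 (f = -45*1/9852 = -15/3284 ≈ -0.0045676)
1/(f - 3605) = 1/(-15/3284 - 3605) = 1/(-11838835/3284) = -3284/11838835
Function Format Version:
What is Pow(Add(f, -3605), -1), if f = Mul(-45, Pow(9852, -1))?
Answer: Rational(-3284, 11838835) ≈ -0.00027739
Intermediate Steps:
f = Rational(-15, 3284) (f = Mul(-45, Rational(1, 9852)) = Rational(-15, 3284) ≈ -0.0045676)
Pow(Add(f, -3605), -1) = Pow(Add(Rational(-15, 3284), -3605), -1) = Pow(Rational(-11838835, 3284), -1) = Rational(-3284, 11838835)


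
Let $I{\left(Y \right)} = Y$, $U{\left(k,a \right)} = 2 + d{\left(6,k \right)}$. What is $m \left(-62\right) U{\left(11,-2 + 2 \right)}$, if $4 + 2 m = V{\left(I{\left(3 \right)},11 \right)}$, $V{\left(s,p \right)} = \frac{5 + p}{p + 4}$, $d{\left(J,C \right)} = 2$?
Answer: $\frac{5456}{15} \approx 363.73$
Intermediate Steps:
$U{\left(k,a \right)} = 4$ ($U{\left(k,a \right)} = 2 + 2 = 4$)
$V{\left(s,p \right)} = \frac{5 + p}{4 + p}$
$m = - \frac{22}{15}$ ($m = -2 + \frac{\frac{1}{4 + 11} \left(5 + 11\right)}{2} = -2 + \frac{\frac{1}{15} \cdot 16}{2} = -2 + \frac{1}{2} \cdot \frac{16}{15} = -2 + \frac{8}{15} = - \frac{22}{15} \approx -1.4667$)
$m \left(-62\right) U{\left(11,-2 + 2 \right)} = \left(- \frac{22}{15}\right) \left(-62\right) 4 = \frac{1364}{15} \cdot 4 = \frac{5456}{15}$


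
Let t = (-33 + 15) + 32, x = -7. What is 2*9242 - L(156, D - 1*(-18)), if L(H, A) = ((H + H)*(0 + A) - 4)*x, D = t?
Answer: 88344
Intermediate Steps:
t = 14 (t = -18 + 32 = 14)
D = 14
L(H, A) = 28 - 14*A*H (L(H, A) = ((H + H)*(0 + A) - 4)*(-7) = ((2*H)*A - 4)*(-7) = (2*A*H - 4)*(-7) = (-4 + 2*A*H)*(-7) = 28 - 14*A*H)
2*9242 - L(156, D - 1*(-18)) = 2*9242 - (28 - 14*(14 - 1*(-18))*156) = 18484 - (28 - 14*(14 + 18)*156) = 18484 - (28 - 14*32*156) = 18484 - (28 - 69888) = 18484 - 1*(-69860) = 18484 + 69860 = 88344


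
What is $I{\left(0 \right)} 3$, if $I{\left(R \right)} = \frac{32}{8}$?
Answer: $12$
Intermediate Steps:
$I{\left(R \right)} = 4$ ($I{\left(R \right)} = 32 \cdot \frac{1}{8} = 4$)
$I{\left(0 \right)} 3 = 4 \cdot 3 = 12$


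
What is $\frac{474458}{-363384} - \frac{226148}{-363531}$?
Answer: $- \frac{307148389}{449324316} \approx -0.68358$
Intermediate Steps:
$\frac{474458}{-363384} - \frac{226148}{-363531} = 474458 \left(- \frac{1}{363384}\right) - - \frac{226148}{363531} = - \frac{237229}{181692} + \frac{226148}{363531} = - \frac{307148389}{449324316}$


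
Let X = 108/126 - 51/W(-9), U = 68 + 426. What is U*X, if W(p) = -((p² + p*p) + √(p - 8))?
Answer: 106407600/183827 - 25194*I*√17/26261 ≈ 578.85 - 3.9556*I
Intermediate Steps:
W(p) = -√(-8 + p) - 2*p² (W(p) = -((p² + p²) + √(-8 + p)) = -(2*p² + √(-8 + p)) = -(√(-8 + p) + 2*p²) = -√(-8 + p) - 2*p²)
U = 494
X = 6/7 - 51/(-162 - I*√17) (X = 108/126 - 51/(-√(-8 - 9) - 2*(-9)²) = 108*(1/126) - 51/(-√(-17) - 2*81) = 6/7 - 51/(-I*√17 - 162) = 6/7 - 51/(-162 - I*√17) ≈ 1.1718 - 0.0080072*I)
U*X = 494*(215400/183827 - 51*I*√17/26261) = 106407600/183827 - 25194*I*√17/26261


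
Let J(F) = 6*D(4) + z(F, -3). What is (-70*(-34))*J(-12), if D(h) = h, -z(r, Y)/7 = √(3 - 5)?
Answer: 57120 - 16660*I*√2 ≈ 57120.0 - 23561.0*I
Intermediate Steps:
z(r, Y) = -7*I*√2 (z(r, Y) = -7*√(3 - 5) = -7*I*√2)
J(F) = 24 - 7*I*√2 (J(F) = 6*4 - 7*I*√2 = 24 - 7*I*√2)
(-70*(-34))*J(-12) = (-70*(-34))*(24 - 7*I*√2) = 2380*(24 - 7*I*√2) = 57120 - 16660*I*√2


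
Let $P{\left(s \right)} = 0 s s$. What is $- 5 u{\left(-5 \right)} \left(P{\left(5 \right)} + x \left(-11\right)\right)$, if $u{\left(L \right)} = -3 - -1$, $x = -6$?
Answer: $660$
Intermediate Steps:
$u{\left(L \right)} = -2$ ($u{\left(L \right)} = -3 + 1 = -2$)
$P{\left(s \right)} = 0$ ($P{\left(s \right)} = 0 s = 0$)
$- 5 u{\left(-5 \right)} \left(P{\left(5 \right)} + x \left(-11\right)\right) = \left(-5\right) \left(-2\right) \left(0 - -66\right) = 10 \left(0 + 66\right) = 10 \cdot 66 = 660$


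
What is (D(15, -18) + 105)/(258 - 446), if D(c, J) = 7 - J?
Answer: -65/94 ≈ -0.69149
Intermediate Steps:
(D(15, -18) + 105)/(258 - 446) = ((7 - 1*(-18)) + 105)/(258 - 446) = ((7 + 18) + 105)/(-188) = (25 + 105)*(-1/188) = 130*(-1/188) = -65/94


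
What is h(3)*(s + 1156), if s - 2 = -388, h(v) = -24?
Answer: -18480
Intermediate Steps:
s = -386 (s = 2 - 388 = -386)
h(3)*(s + 1156) = -24*(-386 + 1156) = -24*770 = -18480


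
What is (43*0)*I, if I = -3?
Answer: 0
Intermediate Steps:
(43*0)*I = (43*0)*(-3) = 0*(-3) = 0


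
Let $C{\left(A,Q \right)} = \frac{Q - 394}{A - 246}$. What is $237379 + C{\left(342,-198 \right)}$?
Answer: $\frac{1424237}{6} \approx 2.3737 \cdot 10^{5}$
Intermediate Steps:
$C{\left(A,Q \right)} = \frac{-394 + Q}{-246 + A}$
$237379 + C{\left(342,-198 \right)} = 237379 + \frac{-394 - 198}{-246 + 342} = 237379 + \frac{1}{96} \left(-592\right) = 237379 - \frac{37}{6} = \frac{1424237}{6}$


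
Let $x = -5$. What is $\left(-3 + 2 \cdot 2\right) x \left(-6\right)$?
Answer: $30$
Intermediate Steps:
$\left(-3 + 2 \cdot 2\right) x \left(-6\right) = \left(-3 + 2 \cdot 2\right) \left(-5\right) \left(-6\right) = \left(-3 + 4\right) \left(-5\right) \left(-6\right) = 1 \left(-5\right) \left(-6\right) = \left(-5\right) \left(-6\right) = 30$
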